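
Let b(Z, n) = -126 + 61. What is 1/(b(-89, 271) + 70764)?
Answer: 1/70699 ≈ 1.4144e-5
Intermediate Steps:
b(Z, n) = -65
1/(b(-89, 271) + 70764) = 1/(-65 + 70764) = 1/70699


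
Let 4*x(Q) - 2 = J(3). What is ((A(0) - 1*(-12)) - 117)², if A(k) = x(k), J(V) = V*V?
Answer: 167281/16 ≈ 10455.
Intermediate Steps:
J(V) = V²
x(Q) = 11/4 (x(Q) = ½ + (¼)*3² = ½ + (¼)*9 = ½ + 9/4 = 11/4)
A(k) = 11/4
((A(0) - 1*(-12)) - 117)² = ((11/4 - 1*(-12)) - 117)² = ((11/4 + 12) - 117)² = (59/4 - 117)² = (-409/4)² = 167281/16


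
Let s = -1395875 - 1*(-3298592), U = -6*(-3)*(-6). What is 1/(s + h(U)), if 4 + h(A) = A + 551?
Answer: 1/1903156 ≈ 5.2544e-7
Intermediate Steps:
U = -108 (U = 18*(-6) = -108)
h(A) = 547 + A (h(A) = -4 + (A + 551) = -4 + (551 + A) = 547 + A)
s = 1902717 (s = -1395875 + 3298592 = 1902717)
1/(s + h(U)) = 1/(1902717 + (547 - 108)) = 1/(1902717 + 439) = 1/1903156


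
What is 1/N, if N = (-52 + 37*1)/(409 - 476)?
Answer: 67/15 ≈ 4.4667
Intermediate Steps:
N = 15/67 (N = (-52 + 37)/(-67) = -15*(-1/67) = 15/67 ≈ 0.22388)
1/N = 1/(15/67) = 67/15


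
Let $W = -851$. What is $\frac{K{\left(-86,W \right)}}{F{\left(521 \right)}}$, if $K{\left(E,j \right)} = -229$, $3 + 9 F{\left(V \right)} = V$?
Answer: $- \frac{2061}{518} \approx -3.9788$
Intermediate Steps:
$F{\left(V \right)} = - \frac{1}{3} + \frac{V}{9}$
$\frac{K{\left(-86,W \right)}}{F{\left(521 \right)}} = - \frac{229}{- \frac{1}{3} + \frac{1}{9} \cdot 521} = - \frac{229}{- \frac{1}{3} + \frac{521}{9}} = - \frac{229}{\frac{518}{9}} = \left(-229\right) \frac{9}{518} = - \frac{2061}{518}$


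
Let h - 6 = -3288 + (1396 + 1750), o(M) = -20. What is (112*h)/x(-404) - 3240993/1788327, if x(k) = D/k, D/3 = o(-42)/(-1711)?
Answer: 174345795824067/993515 ≈ 1.7548e+8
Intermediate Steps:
h = -136 (h = 6 + (-3288 + (1396 + 1750)) = 6 + (-3288 + 3146) = 6 - 142 = -136)
D = 60/1711 (D = 3*(-20/(-1711)) = 3*(-20*(-1/1711)) = 3*(20/1711) = 60/1711 ≈ 0.035067)
x(k) = 60/(1711*k)
(112*h)/x(-404) - 3240993/1788327 = (112*(-136))/(((60/1711)/(-404))) - 3240993/1788327 = -15232/((60/1711)*(-1/404)) - 3240993*1/1788327 = -15232/(-15/172811) - 1080331/596109 = -15232*(-172811/15) - 1080331/596109 = 2632257152/15 - 1080331/596109 = 174345795824067/993515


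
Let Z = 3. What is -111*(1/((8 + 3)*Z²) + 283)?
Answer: -1036666/33 ≈ -31414.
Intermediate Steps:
-111*(1/((8 + 3)*Z²) + 283) = -111*(1/((8 + 3)*3²) + 283) = -111*(1/(11*9) + 283) = -111*(1/99 + 283) = -111*28018/99 = -1036666/33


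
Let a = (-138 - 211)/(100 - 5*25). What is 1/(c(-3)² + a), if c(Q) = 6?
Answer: 25/1249 ≈ 0.020016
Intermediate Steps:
a = 349/25 (a = -349/(100 - 125) = -349/(-25) = -349*(-1/25) = 349/25 ≈ 13.960)
1/(c(-3)² + a) = 1/(6² + 349/25) = 1/(36 + 349/25) = 1/(1249/25) = 25/1249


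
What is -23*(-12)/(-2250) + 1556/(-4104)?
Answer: -64357/128250 ≈ -0.50181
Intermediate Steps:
-23*(-12)/(-2250) + 1556/(-4104) = 276*(-1/2250) + 1556*(-1/4104) = -46/375 - 389/1026 = -64357/128250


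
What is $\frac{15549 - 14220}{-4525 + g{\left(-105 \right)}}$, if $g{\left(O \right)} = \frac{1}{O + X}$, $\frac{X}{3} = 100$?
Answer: $- \frac{259155}{882374} \approx -0.2937$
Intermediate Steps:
$X = 300$ ($X = 3 \cdot 100 = 300$)
$g{\left(O \right)} = \frac{1}{300 + O}$ ($g{\left(O \right)} = \frac{1}{O + 300} = \frac{1}{300 + O}$)
$\frac{15549 - 14220}{-4525 + g{\left(-105 \right)}} = \frac{15549 - 14220}{-4525 + \frac{1}{300 - 105}} = \frac{1329}{-4525 + \frac{1}{195}} = \frac{1329}{- \frac{882374}{195}} = 1329 \left(- \frac{195}{882374}\right) = - \frac{259155}{882374}$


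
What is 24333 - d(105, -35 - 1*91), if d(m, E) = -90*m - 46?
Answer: 33829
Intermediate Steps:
d(m, E) = -46 - 90*m
24333 - d(105, -35 - 1*91) = 24333 - (-46 - 90*105) = 24333 - (-46 - 9450) = 24333 - 1*(-9496) = 24333 + 9496 = 33829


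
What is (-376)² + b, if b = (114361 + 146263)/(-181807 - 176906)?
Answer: 50713148464/358713 ≈ 1.4138e+5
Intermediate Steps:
b = -260624/358713 (b = 260624/(-358713) = 260624*(-1/358713) = -260624/358713 ≈ -0.72655)
(-376)² + b = (-376)² - 260624/358713 = 141376 - 260624/358713 = 50713148464/358713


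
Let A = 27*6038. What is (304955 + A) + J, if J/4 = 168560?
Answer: 1142221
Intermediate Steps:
J = 674240 (J = 4*168560 = 674240)
A = 163026
(304955 + A) + J = (304955 + 163026) + 674240 = 467981 + 674240 = 1142221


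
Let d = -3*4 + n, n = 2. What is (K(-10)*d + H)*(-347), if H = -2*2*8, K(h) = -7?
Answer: -13186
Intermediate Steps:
d = -10 (d = -3*4 + 2 = -12 + 2 = -10)
H = -32 (H = -4*8 = -32)
(K(-10)*d + H)*(-347) = (-7*(-10) - 32)*(-347) = (70 - 32)*(-347) = 38*(-347) = -13186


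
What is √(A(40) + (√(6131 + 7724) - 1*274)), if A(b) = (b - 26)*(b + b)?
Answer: √(846 + √13855) ≈ 31.044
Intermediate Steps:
A(b) = 2*b*(-26 + b) (A(b) = (-26 + b)*(2*b) = 2*b*(-26 + b))
√(A(40) + (√(6131 + 7724) - 1*274)) = √(2*40*(-26 + 40) + (√(6131 + 7724) - 1*274)) = √(2*40*14 + (√13855 - 274)) = √(1120 + (-274 + √13855)) = √(846 + √13855)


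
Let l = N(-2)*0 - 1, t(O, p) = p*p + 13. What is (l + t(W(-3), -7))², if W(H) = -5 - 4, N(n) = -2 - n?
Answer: 3721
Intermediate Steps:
W(H) = -9
t(O, p) = 13 + p² (t(O, p) = p² + 13 = 13 + p²)
l = -1 (l = (-2 - 1*(-2))*0 - 1 = (-2 + 2)*0 - 1 = 0*0 - 1 = 0 - 1 = -1)
(l + t(W(-3), -7))² = (-1 + (13 + (-7)²))² = (-1 + (13 + 49))² = (-1 + 62)² = 61² = 3721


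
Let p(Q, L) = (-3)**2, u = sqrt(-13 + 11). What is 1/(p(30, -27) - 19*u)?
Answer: 9/803 + 19*I*sqrt(2)/803 ≈ 0.011208 + 0.033462*I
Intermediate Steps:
u = I*sqrt(2) (u = sqrt(-2) = I*sqrt(2) ≈ 1.4142*I)
p(Q, L) = 9
1/(p(30, -27) - 19*u) = 1/(9 - 19*I*sqrt(2))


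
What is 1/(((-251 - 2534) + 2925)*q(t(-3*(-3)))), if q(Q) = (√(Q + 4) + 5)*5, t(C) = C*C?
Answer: -1/8400 + √85/42000 ≈ 0.00010047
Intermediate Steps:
t(C) = C²
q(Q) = 25 + 5*√(4 + Q) (q(Q) = (√(4 + Q) + 5)*5 = (5 + √(4 + Q))*5 = 25 + 5*√(4 + Q))
1/(((-251 - 2534) + 2925)*q(t(-3*(-3)))) = 1/(((-251 - 2534) + 2925)*(25 + 5*√(4 + (-3*(-3))²))) = 1/((-2785 + 2925)*(25 + 5*√(4 + 9²))) = 1/(140*(25 + 5*√(4 + 81))) = 1/(140*(25 + 5*√85))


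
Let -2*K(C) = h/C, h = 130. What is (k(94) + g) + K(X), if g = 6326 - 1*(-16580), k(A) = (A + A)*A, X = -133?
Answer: 5396939/133 ≈ 40579.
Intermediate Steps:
k(A) = 2*A**2 (k(A) = (2*A)*A = 2*A**2)
g = 22906 (g = 6326 + 16580 = 22906)
K(C) = -65/C
(k(94) + g) + K(X) = (2*94**2 + 22906) - 65/(-133) = (2*8836 + 22906) - 65*(-1/133) = (17672 + 22906) + 65/133 = 40578 + 65/133 = 5396939/133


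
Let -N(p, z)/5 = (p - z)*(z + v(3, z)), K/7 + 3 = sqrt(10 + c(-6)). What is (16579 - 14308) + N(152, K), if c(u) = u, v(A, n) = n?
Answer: 13401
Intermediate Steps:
K = -7 (K = -21 + 7*sqrt(10 - 6) = -21 + 7*sqrt(4) = -21 + 7*2 = -21 + 14 = -7)
N(p, z) = -10*z*(p - z) (N(p, z) = -5*(p - z)*(z + z) = -5*(p - z)*2*z = -10*z*(p - z))
(16579 - 14308) + N(152, K) = (16579 - 14308) + 10*(-7)*(-7 - 1*152) = 2271 + 10*(-7)*(-7 - 152) = 2271 + 10*(-7)*(-159) = 2271 + 11130 = 13401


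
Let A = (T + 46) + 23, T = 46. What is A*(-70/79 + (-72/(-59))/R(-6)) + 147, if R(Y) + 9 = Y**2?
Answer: 703331/13983 ≈ 50.299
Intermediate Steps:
R(Y) = -9 + Y**2
A = 115 (A = (46 + 46) + 23 = 92 + 23 = 115)
A*(-70/79 + (-72/(-59))/R(-6)) + 147 = 115*(-70/79 + (-72/(-59))/(-9 + (-6)**2)) + 147 = 115*(-70*1/79 + (-72*(-1/59))/(-9 + 36)) + 147 = 115*(-70/79 + (72/59)/27) + 147 = 115*(-70/79 + (72/59)*(1/27)) + 147 = 115*(-70/79 + 8/177) + 147 = 115*(-11758/13983) + 147 = -1352170/13983 + 147 = 703331/13983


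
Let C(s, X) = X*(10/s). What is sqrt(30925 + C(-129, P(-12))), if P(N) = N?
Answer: sqrt(57182045)/43 ≈ 175.86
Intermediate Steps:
C(s, X) = 10*X/s
sqrt(30925 + C(-129, P(-12))) = sqrt(30925 + 10*(-12)/(-129)) = sqrt(30925 + 10*(-12)*(-1/129)) = sqrt(30925 + 40/43) = sqrt(1329815/43) = sqrt(57182045)/43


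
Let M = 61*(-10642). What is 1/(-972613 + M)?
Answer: -1/1621775 ≈ -6.1661e-7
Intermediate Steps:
M = -649162
1/(-972613 + M) = 1/(-972613 - 649162) = 1/(-1621775) = -1/1621775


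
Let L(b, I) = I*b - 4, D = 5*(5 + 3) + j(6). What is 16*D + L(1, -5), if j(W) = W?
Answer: 727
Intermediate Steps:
D = 46 (D = 5*(5 + 3) + 6 = 5*8 + 6 = 40 + 6 = 46)
L(b, I) = -4 + I*b
16*D + L(1, -5) = 16*46 + (-4 - 5*1) = 736 + (-4 - 5) = 736 - 9 = 727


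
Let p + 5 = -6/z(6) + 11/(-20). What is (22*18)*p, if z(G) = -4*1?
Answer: -8019/5 ≈ -1603.8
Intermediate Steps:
z(G) = -4
p = -81/20 (p = -5 + (-6/(-4) + 11/(-20)) = -5 + (-6*(-1/4) + 11*(-1/20)) = -5 + (3/2 - 11/20) = -5 + 19/20 = -81/20 ≈ -4.0500)
(22*18)*p = (22*18)*(-81/20) = 396*(-81/20) = -8019/5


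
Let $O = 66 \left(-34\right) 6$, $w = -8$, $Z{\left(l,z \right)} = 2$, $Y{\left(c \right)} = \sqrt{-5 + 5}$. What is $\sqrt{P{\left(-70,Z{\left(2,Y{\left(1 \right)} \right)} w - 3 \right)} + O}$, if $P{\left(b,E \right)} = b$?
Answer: $i \sqrt{13534} \approx 116.34 i$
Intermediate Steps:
$Y{\left(c \right)} = 0$ ($Y{\left(c \right)} = \sqrt{0} = 0$)
$O = -13464$ ($O = \left(-2244\right) 6 = -13464$)
$\sqrt{P{\left(-70,Z{\left(2,Y{\left(1 \right)} \right)} w - 3 \right)} + O} = \sqrt{-70 - 13464} = \sqrt{-13534} = i \sqrt{13534}$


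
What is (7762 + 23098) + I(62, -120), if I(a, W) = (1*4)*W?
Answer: 30380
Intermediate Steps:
I(a, W) = 4*W
(7762 + 23098) + I(62, -120) = (7762 + 23098) + 4*(-120) = 30860 - 480 = 30380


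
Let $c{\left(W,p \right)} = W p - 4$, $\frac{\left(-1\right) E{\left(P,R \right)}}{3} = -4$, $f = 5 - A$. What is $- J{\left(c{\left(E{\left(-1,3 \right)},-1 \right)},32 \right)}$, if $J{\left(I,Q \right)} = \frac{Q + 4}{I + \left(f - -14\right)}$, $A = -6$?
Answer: $-4$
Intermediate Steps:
$f = 11$ ($f = 5 - -6 = 5 + 6 = 11$)
$E{\left(P,R \right)} = 12$ ($E{\left(P,R \right)} = \left(-3\right) \left(-4\right) = 12$)
$c{\left(W,p \right)} = -4 + W p$
$J{\left(I,Q \right)} = \frac{4 + Q}{25 + I}$ ($J{\left(I,Q \right)} = \frac{Q + 4}{I + \left(11 - -14\right)} = \frac{4 + Q}{I + \left(11 + 14\right)} = \frac{4 + Q}{I + 25} = \frac{4 + Q}{25 + I}$)
$- J{\left(c{\left(E{\left(-1,3 \right)},-1 \right)},32 \right)} = - \frac{4 + 32}{25 + \left(-4 + 12 \left(-1\right)\right)} = - \frac{36}{25 - 16} = - \frac{36}{9} = \left(-1\right) 4 = -4$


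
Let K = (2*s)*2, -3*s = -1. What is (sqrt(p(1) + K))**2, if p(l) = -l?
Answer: 1/3 ≈ 0.33333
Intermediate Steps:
s = 1/3 (s = -1/3*(-1) = 1/3 ≈ 0.33333)
K = 4/3 (K = (2*(1/3))*2 = (2/3)*2 = 4/3 ≈ 1.3333)
(sqrt(p(1) + K))**2 = (sqrt(-1*1 + 4/3))**2 = (sqrt(-1 + 4/3))**2 = (sqrt(1/3))**2 = (sqrt(3)/3)**2 = 1/3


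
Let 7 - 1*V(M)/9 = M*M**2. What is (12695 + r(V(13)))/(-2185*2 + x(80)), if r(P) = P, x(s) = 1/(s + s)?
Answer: 1122400/699199 ≈ 1.6053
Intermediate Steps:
V(M) = 63 - 9*M**3 (V(M) = 63 - 9*M*M**2 = 63 - 9*M**3)
x(s) = 1/(2*s)
(12695 + r(V(13)))/(-2185*2 + x(80)) = (12695 + (63 - 9*13**3))/(-2185*2 + (1/2)/80) = (12695 + (63 - 9*2197))/(-4370 + (1/2)*(1/80)) = (12695 + (63 - 19773))/(-4370 + 1/160) = (12695 - 19710)/(-699199/160) = -7015*(-160/699199) = 1122400/699199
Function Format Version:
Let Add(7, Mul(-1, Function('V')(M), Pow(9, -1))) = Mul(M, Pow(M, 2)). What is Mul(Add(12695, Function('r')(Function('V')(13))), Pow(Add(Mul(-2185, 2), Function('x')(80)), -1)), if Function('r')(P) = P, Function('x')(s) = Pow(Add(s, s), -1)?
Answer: Rational(1122400, 699199) ≈ 1.6053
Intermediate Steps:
Function('V')(M) = Add(63, Mul(-9, Pow(M, 3))) (Function('V')(M) = Add(63, Mul(-9, Mul(M, Pow(M, 2)))) = Add(63, Mul(-9, Pow(M, 3))))
Function('x')(s) = Mul(Rational(1, 2), Pow(s, -1)) (Function('x')(s) = Pow(Mul(2, s), -1) = Mul(Rational(1, 2), Pow(s, -1)))
Mul(Add(12695, Function('r')(Function('V')(13))), Pow(Add(Mul(-2185, 2), Function('x')(80)), -1)) = Mul(Add(12695, Add(63, Mul(-9, Pow(13, 3)))), Pow(Add(Mul(-2185, 2), Mul(Rational(1, 2), Pow(80, -1))), -1)) = Mul(Add(12695, Add(63, Mul(-9, 2197))), Pow(Add(-4370, Mul(Rational(1, 2), Rational(1, 80))), -1)) = Mul(Add(12695, Add(63, -19773)), Pow(Add(-4370, Rational(1, 160)), -1)) = Mul(Add(12695, -19710), Pow(Rational(-699199, 160), -1)) = Mul(-7015, Rational(-160, 699199)) = Rational(1122400, 699199)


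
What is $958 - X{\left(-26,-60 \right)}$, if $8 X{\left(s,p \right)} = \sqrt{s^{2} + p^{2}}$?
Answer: $958 - \frac{\sqrt{1069}}{4} \approx 949.83$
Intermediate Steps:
$X{\left(s,p \right)} = \frac{\sqrt{p^{2} + s^{2}}}{8}$ ($X{\left(s,p \right)} = \frac{\sqrt{s^{2} + p^{2}}}{8} = \frac{\sqrt{p^{2} + s^{2}}}{8}$)
$958 - X{\left(-26,-60 \right)} = 958 - \frac{\sqrt{\left(-60\right)^{2} + \left(-26\right)^{2}}}{8} = 958 - \frac{\sqrt{3600 + 676}}{8} = 958 - \frac{\sqrt{4276}}{8} = 958 - \frac{2 \sqrt{1069}}{8} = 958 - \frac{\sqrt{1069}}{4}$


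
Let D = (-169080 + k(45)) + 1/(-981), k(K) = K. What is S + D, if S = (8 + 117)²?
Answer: -150495211/981 ≈ -1.5341e+5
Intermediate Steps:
S = 15625 (S = 125² = 15625)
D = -165823336/981 (D = (-169080 + 45) + 1/(-981) = -169035 - 1/981 = -165823336/981 ≈ -1.6904e+5)
S + D = 15625 - 165823336/981 = -150495211/981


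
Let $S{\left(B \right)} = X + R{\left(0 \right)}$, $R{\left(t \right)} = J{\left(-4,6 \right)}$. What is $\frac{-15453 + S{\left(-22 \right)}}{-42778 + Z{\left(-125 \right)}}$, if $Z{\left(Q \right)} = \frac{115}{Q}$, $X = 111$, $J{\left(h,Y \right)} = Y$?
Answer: $\frac{1800}{5021} \approx 0.35849$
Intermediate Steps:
$R{\left(t \right)} = 6$
$S{\left(B \right)} = 117$ ($S{\left(B \right)} = 111 + 6 = 117$)
$\frac{-15453 + S{\left(-22 \right)}}{-42778 + Z{\left(-125 \right)}} = \frac{-15453 + 117}{-42778 + \frac{115}{-125}} = - \frac{15336}{-42778 + 115 \left(- \frac{1}{125}\right)} = - \frac{15336}{-42778 - \frac{23}{25}} = - \frac{15336}{- \frac{1069473}{25}} = \left(-15336\right) \left(- \frac{25}{1069473}\right) = \frac{1800}{5021}$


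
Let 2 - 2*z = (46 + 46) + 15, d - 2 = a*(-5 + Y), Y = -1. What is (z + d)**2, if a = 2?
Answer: 15625/4 ≈ 3906.3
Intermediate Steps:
d = -10 (d = 2 + 2*(-5 - 1) = 2 + 2*(-6) = 2 - 12 = -10)
z = -105/2 (z = 1 - ((46 + 46) + 15)/2 = 1 - (92 + 15)/2 = 1 - 1/2*107 = 1 - 107/2 = -105/2 ≈ -52.500)
(z + d)**2 = (-105/2 - 10)**2 = (-125/2)**2 = 15625/4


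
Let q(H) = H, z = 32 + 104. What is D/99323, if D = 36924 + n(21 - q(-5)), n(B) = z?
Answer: 37060/99323 ≈ 0.37313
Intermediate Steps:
z = 136
n(B) = 136
D = 37060 (D = 36924 + 136 = 37060)
D/99323 = 37060/99323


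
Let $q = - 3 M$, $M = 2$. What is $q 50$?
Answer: $-300$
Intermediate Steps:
$q = -6$ ($q = \left(-3\right) 2 = -6$)
$q 50 = \left(-6\right) 50 = -300$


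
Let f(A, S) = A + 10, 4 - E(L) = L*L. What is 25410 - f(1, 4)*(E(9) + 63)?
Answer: 25564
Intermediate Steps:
E(L) = 4 - L**2 (E(L) = 4 - L*L = 4 - L**2)
f(A, S) = 10 + A
25410 - f(1, 4)*(E(9) + 63) = 25410 - (10 + 1)*((4 - 1*9**2) + 63) = 25410 - 11*((4 - 1*81) + 63) = 25410 - 11*((4 - 81) + 63) = 25410 - 11*(-77 + 63) = 25410 - 11*(-14) = 25410 - 1*(-154) = 25410 + 154 = 25564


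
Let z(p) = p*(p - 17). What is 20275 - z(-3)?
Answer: 20215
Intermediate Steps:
z(p) = p*(-17 + p)
20275 - z(-3) = 20275 - (-3)*(-17 - 3) = 20275 - (-3)*(-20) = 20275 - 1*60 = 20275 - 60 = 20215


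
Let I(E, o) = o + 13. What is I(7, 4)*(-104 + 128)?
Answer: 408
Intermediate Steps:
I(E, o) = 13 + o
I(7, 4)*(-104 + 128) = (13 + 4)*(-104 + 128) = 17*24 = 408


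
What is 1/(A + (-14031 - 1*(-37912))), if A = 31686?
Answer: 1/55567 ≈ 1.7996e-5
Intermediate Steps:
1/(A + (-14031 - 1*(-37912))) = 1/(31686 + (-14031 - 1*(-37912))) = 1/(31686 + (-14031 + 37912)) = 1/(31686 + 23881) = 1/55567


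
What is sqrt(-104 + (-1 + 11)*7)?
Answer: I*sqrt(34) ≈ 5.8309*I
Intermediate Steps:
sqrt(-104 + (-1 + 11)*7) = sqrt(-104 + 10*7) = sqrt(-104 + 70) = sqrt(-34) = I*sqrt(34)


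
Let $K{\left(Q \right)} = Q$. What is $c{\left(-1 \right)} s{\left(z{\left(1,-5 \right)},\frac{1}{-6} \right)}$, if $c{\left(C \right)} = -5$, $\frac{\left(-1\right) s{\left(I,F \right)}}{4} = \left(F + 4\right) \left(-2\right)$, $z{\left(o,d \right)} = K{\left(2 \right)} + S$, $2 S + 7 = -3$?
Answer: $- \frac{460}{3} \approx -153.33$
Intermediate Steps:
$S = -5$ ($S = - \frac{7}{2} + \frac{1}{2} \left(-3\right) = - \frac{7}{2} - \frac{3}{2} = -5$)
$z{\left(o,d \right)} = -3$ ($z{\left(o,d \right)} = 2 - 5 = -3$)
$s{\left(I,F \right)} = 32 + 8 F$ ($s{\left(I,F \right)} = - 4 \left(F + 4\right) \left(-2\right) = - 4 \left(4 + F\right) \left(-2\right) = - 4 \left(-8 - 2 F\right) = 32 + 8 F$)
$c{\left(-1 \right)} s{\left(z{\left(1,-5 \right)},\frac{1}{-6} \right)} = - 5 \left(32 + \frac{8}{-6}\right) = - 5 \left(32 + 8 \left(- \frac{1}{6}\right)\right) = - 5 \left(32 - \frac{4}{3}\right) = \left(-5\right) \frac{92}{3} = - \frac{460}{3}$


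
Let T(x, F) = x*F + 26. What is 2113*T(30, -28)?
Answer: -1719982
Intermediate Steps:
T(x, F) = 26 + F*x (T(x, F) = F*x + 26 = 26 + F*x)
2113*T(30, -28) = 2113*(26 - 28*30) = 2113*(26 - 840) = 2113*(-814) = -1719982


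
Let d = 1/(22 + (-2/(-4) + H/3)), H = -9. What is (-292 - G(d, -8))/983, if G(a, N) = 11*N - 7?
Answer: -197/983 ≈ -0.20041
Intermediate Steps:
d = 2/39 (d = 1/(22 + (-2/(-4) - 9/3)) = 1/(22 + (-2*(-¼) - 9*⅓)) = 1/(22 + (½ - 3)) = 1/(22 - 5/2) = 1/(39/2) = 2/39 ≈ 0.051282)
G(a, N) = -7 + 11*N
(-292 - G(d, -8))/983 = (-292 - (-7 + 11*(-8)))/983 = (-292 - (-7 - 88))*(1/983) = (-292 - 1*(-95))*(1/983) = (-292 + 95)*(1/983) = -197*1/983 = -197/983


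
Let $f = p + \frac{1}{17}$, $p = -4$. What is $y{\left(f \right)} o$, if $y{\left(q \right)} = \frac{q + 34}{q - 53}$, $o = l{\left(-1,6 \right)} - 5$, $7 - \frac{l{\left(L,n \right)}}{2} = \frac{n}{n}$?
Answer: $- \frac{3577}{968} \approx -3.6952$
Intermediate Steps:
$l{\left(L,n \right)} = 12$ ($l{\left(L,n \right)} = 14 - 2 \frac{n}{n} = 14 - 2 = 12$)
$f = - \frac{67}{17}$ ($f = -4 + \frac{1}{17} = - \frac{67}{17} \approx -3.9412$)
$o = 7$ ($o = 12 - 5 = 7$)
$y{\left(q \right)} = \frac{34 + q}{-53 + q}$
$y{\left(f \right)} o = \frac{34 - \frac{67}{17}}{-53 - \frac{67}{17}} \cdot 7 = \frac{1}{- \frac{968}{17}} \cdot \frac{511}{17} \cdot 7 = \left(- \frac{17}{968}\right) \frac{511}{17} \cdot 7 = \left(- \frac{511}{968}\right) 7 = - \frac{3577}{968}$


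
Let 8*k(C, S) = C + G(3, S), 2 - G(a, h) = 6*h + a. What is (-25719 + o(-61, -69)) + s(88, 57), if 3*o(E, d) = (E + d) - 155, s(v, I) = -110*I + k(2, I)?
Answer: -257013/8 ≈ -32127.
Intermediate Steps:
G(a, h) = 2 - a - 6*h (G(a, h) = 2 - (6*h + a) = 2 - (a + 6*h) = 2 + (-a - 6*h) = 2 - a - 6*h)
k(C, S) = -⅛ - 3*S/4 + C/8 (k(C, S) = (C + (2 - 1*3 - 6*S))/8 = (C + (2 - 3 - 6*S))/8 = (C + (-1 - 6*S))/8 = (-1 + C - 6*S)/8 = -⅛ - 3*S/4 + C/8)
s(v, I) = ⅛ - 443*I/4 (s(v, I) = -110*I + (-⅛ - 3*I/4 + (⅛)*2) = -110*I + (-⅛ - 3*I/4 + ¼) = -110*I + (⅛ - 3*I/4) = ⅛ - 443*I/4)
o(E, d) = -155/3 + E/3 + d/3 (o(E, d) = ((E + d) - 155)/3 = (-155 + E + d)/3 = -155/3 + E/3 + d/3)
(-25719 + o(-61, -69)) + s(88, 57) = (-25719 + (-155/3 + (⅓)*(-61) + (⅓)*(-69))) + (⅛ - 443/4*57) = (-25719 + (-155/3 - 61/3 - 23)) + (⅛ - 25251/4) = (-25719 - 95) - 50501/8 = -25814 - 50501/8 = -257013/8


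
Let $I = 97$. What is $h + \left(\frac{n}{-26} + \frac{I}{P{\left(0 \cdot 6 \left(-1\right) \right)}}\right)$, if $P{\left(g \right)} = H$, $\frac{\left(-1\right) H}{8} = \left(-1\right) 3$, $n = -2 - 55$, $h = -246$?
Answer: $- \frac{74807}{312} \approx -239.77$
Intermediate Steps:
$n = -57$
$H = 24$ ($H = - 8 \left(\left(-1\right) 3\right) = \left(-8\right) \left(-3\right) = 24$)
$P{\left(g \right)} = 24$
$h + \left(\frac{n}{-26} + \frac{I}{P{\left(0 \cdot 6 \left(-1\right) \right)}}\right) = -246 + \left(- \frac{57}{-26} + \frac{97}{24}\right) = -246 + \left(\left(-57\right) \left(- \frac{1}{26}\right) + 97 \cdot \frac{1}{24}\right) = -246 + \left(\frac{57}{26} + \frac{97}{24}\right) = -246 + \frac{1945}{312} = - \frac{74807}{312}$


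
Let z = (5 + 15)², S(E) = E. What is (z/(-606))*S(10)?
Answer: -2000/303 ≈ -6.6007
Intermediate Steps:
z = 400 (z = 20² = 400)
(z/(-606))*S(10) = (400/(-606))*10 = (400*(-1/606))*10 = -200/303*10 = -2000/303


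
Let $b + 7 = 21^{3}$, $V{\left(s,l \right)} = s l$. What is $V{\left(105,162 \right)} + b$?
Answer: $26264$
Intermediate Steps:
$V{\left(s,l \right)} = l s$
$b = 9254$ ($b = -7 + 21^{3} = -7 + 9261 = 9254$)
$V{\left(105,162 \right)} + b = 162 \cdot 105 + 9254 = 17010 + 9254 = 26264$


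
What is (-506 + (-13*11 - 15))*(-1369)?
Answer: 909016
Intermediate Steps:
(-506 + (-13*11 - 15))*(-1369) = (-506 + (-143 - 15))*(-1369) = (-506 - 158)*(-1369) = -664*(-1369) = 909016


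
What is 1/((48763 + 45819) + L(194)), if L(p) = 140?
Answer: 1/94722 ≈ 1.0557e-5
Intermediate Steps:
1/((48763 + 45819) + L(194)) = 1/((48763 + 45819) + 140) = 1/(94582 + 140) = 1/94722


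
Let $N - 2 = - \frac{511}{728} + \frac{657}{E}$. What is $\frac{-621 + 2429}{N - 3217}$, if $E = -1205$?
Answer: $- \frac{226578560}{403060093} \approx -0.56215$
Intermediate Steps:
$N = \frac{94347}{125320}$ ($N = 2 + \left(- \frac{511}{728} + \frac{657}{-1205}\right) = 2 + \left(\left(-511\right) \frac{1}{728} + 657 \left(- \frac{1}{1205}\right)\right) = 2 - \frac{156293}{125320} = \frac{94347}{125320} \approx 0.75285$)
$\frac{-621 + 2429}{N - 3217} = \frac{-621 + 2429}{\frac{94347}{125320} - 3217} = \frac{1808}{- \frac{403060093}{125320}} = 1808 \left(- \frac{125320}{403060093}\right) = - \frac{226578560}{403060093}$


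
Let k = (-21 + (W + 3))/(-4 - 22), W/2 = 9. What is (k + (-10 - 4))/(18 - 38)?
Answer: 7/10 ≈ 0.70000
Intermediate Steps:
W = 18 (W = 2*9 = 18)
k = 0 (k = (-21 + (18 + 3))/(-4 - 22) = (-21 + 21)/(-26) = 0*(-1/26) = 0)
(k + (-10 - 4))/(18 - 38) = (0 + (-10 - 4))/(18 - 38) = (0 - 14)/(-20) = -14*(-1/20) = 7/10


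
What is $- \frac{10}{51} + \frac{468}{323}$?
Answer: $\frac{1214}{969} \approx 1.2528$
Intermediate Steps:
$- \frac{10}{51} + \frac{468}{323} = \frac{1214}{969}$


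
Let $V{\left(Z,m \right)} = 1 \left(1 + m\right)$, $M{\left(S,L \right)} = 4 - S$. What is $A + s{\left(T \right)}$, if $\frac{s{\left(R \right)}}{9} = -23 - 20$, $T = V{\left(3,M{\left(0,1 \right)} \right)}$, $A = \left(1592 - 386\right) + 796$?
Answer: $1615$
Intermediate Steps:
$A = 2002$ ($A = 1206 + 796 = 2002$)
$V{\left(Z,m \right)} = 1 + m$
$T = 5$ ($T = 1 + \left(4 - 0\right) = 1 + \left(4 + 0\right) = 1 + 4 = 5$)
$s{\left(R \right)} = -387$ ($s{\left(R \right)} = 9 \left(-23 - 20\right) = 9 \left(-43\right) = -387$)
$A + s{\left(T \right)} = 2002 - 387 = 1615$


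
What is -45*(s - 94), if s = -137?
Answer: 10395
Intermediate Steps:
-45*(s - 94) = -45*(-137 - 94) = -45*(-231) = 10395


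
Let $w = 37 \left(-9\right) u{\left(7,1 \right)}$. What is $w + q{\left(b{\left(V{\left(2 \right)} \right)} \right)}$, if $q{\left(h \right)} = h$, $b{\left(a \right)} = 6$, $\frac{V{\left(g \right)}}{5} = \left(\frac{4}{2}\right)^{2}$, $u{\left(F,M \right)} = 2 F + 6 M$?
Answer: $-6654$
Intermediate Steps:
$V{\left(g \right)} = 20$ ($V{\left(g \right)} = 5 \left(\frac{4}{2}\right)^{2} = 5 \left(4 \cdot \frac{1}{2}\right)^{2} = 5 \cdot 2^{2} = 5 \cdot 4 = 20$)
$w = -6660$ ($w = 37 \left(-9\right) \left(2 \cdot 7 + 6 \cdot 1\right) = - 333 \left(14 + 6\right) = \left(-333\right) 20 = -6660$)
$w + q{\left(b{\left(V{\left(2 \right)} \right)} \right)} = -6660 + 6 = -6654$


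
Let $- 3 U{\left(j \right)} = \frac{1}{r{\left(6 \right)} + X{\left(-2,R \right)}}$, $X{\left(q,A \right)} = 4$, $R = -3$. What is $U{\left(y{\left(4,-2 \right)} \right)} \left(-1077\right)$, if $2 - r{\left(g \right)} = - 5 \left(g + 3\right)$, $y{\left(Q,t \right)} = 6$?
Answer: $\frac{359}{51} \approx 7.0392$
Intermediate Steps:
$r{\left(g \right)} = 17 + 5 g$ ($r{\left(g \right)} = 2 - - 5 \left(g + 3\right) = 2 - - 5 \left(3 + g\right) = 2 - \left(-15 - 5 g\right) = 2 + \left(15 + 5 g\right) = 17 + 5 g$)
$U{\left(j \right)} = - \frac{1}{153}$ ($U{\left(j \right)} = - \frac{1}{3 \left(\left(17 + 5 \cdot 6\right) + 4\right)} = - \frac{1}{3 \left(\left(17 + 30\right) + 4\right)} = - \frac{1}{3 \left(47 + 4\right)} = - \frac{1}{3 \cdot 51} = \left(- \frac{1}{3}\right) \frac{1}{51} = - \frac{1}{153}$)
$U{\left(y{\left(4,-2 \right)} \right)} \left(-1077\right) = \left(- \frac{1}{153}\right) \left(-1077\right) = \frac{359}{51}$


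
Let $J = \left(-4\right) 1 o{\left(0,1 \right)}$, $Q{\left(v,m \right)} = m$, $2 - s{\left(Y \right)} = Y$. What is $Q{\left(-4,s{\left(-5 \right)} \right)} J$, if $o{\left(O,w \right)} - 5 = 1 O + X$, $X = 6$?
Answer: $-308$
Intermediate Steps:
$s{\left(Y \right)} = 2 - Y$
$o{\left(O,w \right)} = 11 + O$ ($o{\left(O,w \right)} = 5 + \left(1 O + 6\right) = 5 + \left(O + 6\right) = 5 + \left(6 + O\right) = 11 + O$)
$J = -44$ ($J = \left(-4\right) 1 \left(11 + 0\right) = \left(-4\right) 11 = -44$)
$Q{\left(-4,s{\left(-5 \right)} \right)} J = \left(2 - -5\right) \left(-44\right) = \left(2 + 5\right) \left(-44\right) = 7 \left(-44\right) = -308$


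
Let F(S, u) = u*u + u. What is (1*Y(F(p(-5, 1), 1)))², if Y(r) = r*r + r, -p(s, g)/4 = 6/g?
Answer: 36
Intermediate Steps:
p(s, g) = -24/g
F(S, u) = u + u² (F(S, u) = u² + u = u + u²)
Y(r) = r + r² (Y(r) = r² + r = r + r²)
(1*Y(F(p(-5, 1), 1)))² = (1*((1*(1 + 1))*(1 + 1*(1 + 1))))² = (1*((1*2)*(1 + 1*2)))² = (1*(2*(1 + 2)))² = (1*(2*3))² = (1*6)² = 6² = 36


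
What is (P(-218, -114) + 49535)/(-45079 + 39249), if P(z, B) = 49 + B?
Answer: -4947/583 ≈ -8.4854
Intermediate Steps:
(P(-218, -114) + 49535)/(-45079 + 39249) = ((49 - 114) + 49535)/(-45079 + 39249) = (-65 + 49535)/(-5830) = 49470*(-1/5830) = -4947/583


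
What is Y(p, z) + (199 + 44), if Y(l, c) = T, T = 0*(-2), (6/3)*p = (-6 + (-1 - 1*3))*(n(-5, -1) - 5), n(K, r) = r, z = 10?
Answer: 243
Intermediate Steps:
p = 30 (p = ((-6 + (-1 - 1*3))*(-1 - 5))/2 = ((-6 + (-1 - 3))*(-6))/2 = ((-6 - 4)*(-6))/2 = (-10*(-6))/2 = (½)*60 = 30)
T = 0
Y(l, c) = 0
Y(p, z) + (199 + 44) = 0 + (199 + 44) = 0 + 243 = 243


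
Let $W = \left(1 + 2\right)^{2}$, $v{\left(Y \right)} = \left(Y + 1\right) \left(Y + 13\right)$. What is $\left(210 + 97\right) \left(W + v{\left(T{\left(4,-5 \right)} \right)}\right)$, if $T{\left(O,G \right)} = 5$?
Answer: $35919$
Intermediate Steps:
$v{\left(Y \right)} = \left(1 + Y\right) \left(13 + Y\right)$
$W = 9$ ($W = 3^{2} = 9$)
$\left(210 + 97\right) \left(W + v{\left(T{\left(4,-5 \right)} \right)}\right) = \left(210 + 97\right) \left(9 + \left(13 + 5^{2} + 14 \cdot 5\right)\right) = 307 \left(9 + \left(13 + 25 + 70\right)\right) = 307 \left(9 + 108\right) = 307 \cdot 117 = 35919$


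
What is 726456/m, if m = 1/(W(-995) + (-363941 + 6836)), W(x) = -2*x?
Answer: -257975422440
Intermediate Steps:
m = -1/355115 (m = 1/(-2*(-995) + (-363941 + 6836)) = 1/(1990 - 357105) = 1/(-355115) = -1/355115 ≈ -2.8160e-6)
726456/m = 726456/(-1/355115) = 726456*(-355115) = -257975422440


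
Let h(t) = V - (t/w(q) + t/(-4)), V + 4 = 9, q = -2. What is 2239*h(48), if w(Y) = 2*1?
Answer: -15673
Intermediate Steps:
w(Y) = 2
V = 5 (V = -4 + 9 = 5)
h(t) = 5 - t/4 (h(t) = 5 - (t/2 + t/(-4)) = 5 - (t*(½) + t*(-¼)) = 5 - (t/2 - t/4) = 5 - t/4)
2239*h(48) = 2239*(5 - ¼*48) = 2239*(5 - 12) = 2239*(-7) = -15673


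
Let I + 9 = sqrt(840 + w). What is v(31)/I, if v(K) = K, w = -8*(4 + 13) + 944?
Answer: 279/1567 + 124*sqrt(103)/1567 ≈ 0.98115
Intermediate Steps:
w = 808 (w = -8*17 + 944 = -136 + 944 = 808)
I = -9 + 4*sqrt(103) (I = -9 + sqrt(840 + 808) = -9 + sqrt(1648) = -9 + 4*sqrt(103) ≈ 31.596)
v(31)/I = 31/(-9 + 4*sqrt(103))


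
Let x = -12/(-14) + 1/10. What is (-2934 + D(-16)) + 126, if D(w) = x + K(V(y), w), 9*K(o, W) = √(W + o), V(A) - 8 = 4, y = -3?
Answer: -196493/70 + 2*I/9 ≈ -2807.0 + 0.22222*I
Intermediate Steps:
V(A) = 12 (V(A) = 8 + 4 = 12)
K(o, W) = √(W + o)/9
x = 67/70 (x = -12*(-1/14) + 1*(⅒) = 6/7 + ⅒ = 67/70 ≈ 0.95714)
D(w) = 67/70 + √(12 + w)/9 (D(w) = 67/70 + √(w + 12)/9 = 67/70 + √(12 + w)/9)
(-2934 + D(-16)) + 126 = (-2934 + (67/70 + √(12 - 16)/9)) + 126 = (-2934 + (67/70 + √(-4)/9)) + 126 = (-2934 + (67/70 + (2*I)/9)) + 126 = (-2934 + (67/70 + 2*I/9)) + 126 = (-205313/70 + 2*I/9) + 126 = -196493/70 + 2*I/9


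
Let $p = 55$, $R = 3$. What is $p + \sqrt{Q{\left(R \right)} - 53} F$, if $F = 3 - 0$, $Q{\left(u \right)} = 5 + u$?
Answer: $55 + 9 i \sqrt{5} \approx 55.0 + 20.125 i$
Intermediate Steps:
$F = 3$ ($F = 3 + 0 = 3$)
$p + \sqrt{Q{\left(R \right)} - 53} F = 55 + \sqrt{\left(5 + 3\right) - 53} \cdot 3 = 55 + \sqrt{8 - 53} \cdot 3 = 55 + \sqrt{-45} \cdot 3 = 55 + 3 i \sqrt{5} \cdot 3 = 55 + 9 i \sqrt{5}$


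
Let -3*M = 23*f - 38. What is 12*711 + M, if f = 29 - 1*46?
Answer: 8675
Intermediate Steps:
f = -17 (f = 29 - 46 = -17)
M = 143 (M = -(23*(-17) - 38)/3 = -(-391 - 38)/3 = -⅓*(-429) = 143)
12*711 + M = 12*711 + 143 = 8532 + 143 = 8675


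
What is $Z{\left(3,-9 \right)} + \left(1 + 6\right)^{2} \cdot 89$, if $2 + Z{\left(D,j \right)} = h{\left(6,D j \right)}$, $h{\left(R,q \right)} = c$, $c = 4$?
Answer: $4363$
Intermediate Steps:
$h{\left(R,q \right)} = 4$
$Z{\left(D,j \right)} = 2$ ($Z{\left(D,j \right)} = -2 + 4 = 2$)
$Z{\left(3,-9 \right)} + \left(1 + 6\right)^{2} \cdot 89 = 2 + \left(1 + 6\right)^{2} \cdot 89 = 2 + 7^{2} \cdot 89 = 2 + 49 \cdot 89 = 2 + 4361 = 4363$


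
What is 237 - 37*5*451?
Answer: -83198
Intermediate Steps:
237 - 37*5*451 = 237 - 185*451 = 237 - 83435 = -83198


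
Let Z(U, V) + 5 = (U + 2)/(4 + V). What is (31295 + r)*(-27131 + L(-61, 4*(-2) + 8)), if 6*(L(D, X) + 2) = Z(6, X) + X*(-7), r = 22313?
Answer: -1454572668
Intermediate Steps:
Z(U, V) = -5 + (2 + U)/(4 + V) (Z(U, V) = -5 + (U + 2)/(4 + V) = -5 + (2 + U)/(4 + V))
L(D, X) = -2 - 7*X/6 + (-12 - 5*X)/(6*(4 + X)) (L(D, X) = -2 + ((-18 + 6 - 5*X)/(4 + X) + X*(-7))/6 = -2 + ((-12 - 5*X)/(4 + X) - 7*X)/6 = -2 + (-7*X + (-12 - 5*X)/(4 + X))/6 = -2 + (-7*X/6 + (-12 - 5*X)/(6*(4 + X))) = -2 - 7*X/6 + (-12 - 5*X)/(6*(4 + X)))
(31295 + r)*(-27131 + L(-61, 4*(-2) + 8)) = (31295 + 22313)*(-27131 + (-60 - 45*(4*(-2) + 8) - 7*(4*(-2) + 8)²)/(6*(4 + (4*(-2) + 8)))) = 53608*(-27131 + (-60 - 45*(-8 + 8) - 7*(-8 + 8)²)/(6*(4 + (-8 + 8)))) = 53608*(-27131 + (-60 - 45*0 - 7*0²)/(6*(4 + 0))) = 53608*(-27131 + (⅙)*(-60 + 0 - 7*0)/4) = 53608*(-27131 + (⅙)*(¼)*(-60 + 0 + 0)) = 53608*(-27131 + (⅙)*(¼)*(-60)) = 53608*(-27131 - 5/2) = 53608*(-54267/2) = -1454572668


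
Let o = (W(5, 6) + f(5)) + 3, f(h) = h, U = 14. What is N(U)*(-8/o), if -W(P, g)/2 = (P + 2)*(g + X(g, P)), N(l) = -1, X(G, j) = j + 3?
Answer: -2/47 ≈ -0.042553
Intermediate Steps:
X(G, j) = 3 + j
W(P, g) = -2*(2 + P)*(3 + P + g) (W(P, g) = -2*(P + 2)*(g + (3 + P)) = -2*(2 + P)*(3 + P + g))
o = -188 (o = ((-12 - 10*5 - 4*6 - 2*5² - 2*5*6) + 5) + 3 = ((-12 - 50 - 24 - 2*25 - 60) + 5) + 3 = ((-12 - 50 - 24 - 50 - 60) + 5) + 3 = (-196 + 5) + 3 = -191 + 3 = -188)
N(U)*(-8/o) = -(-8)/(-188) = -(-8)*(-1)/188 = -1*2/47 = -2/47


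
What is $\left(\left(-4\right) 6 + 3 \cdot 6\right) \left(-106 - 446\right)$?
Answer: $3312$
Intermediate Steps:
$\left(\left(-4\right) 6 + 3 \cdot 6\right) \left(-106 - 446\right) = \left(-24 + 18\right) \left(-552\right) = \left(-6\right) \left(-552\right) = 3312$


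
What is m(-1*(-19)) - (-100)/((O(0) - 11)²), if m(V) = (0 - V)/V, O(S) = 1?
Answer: 0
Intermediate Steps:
m(V) = -1 (m(V) = (-V)/V = -1)
m(-1*(-19)) - (-100)/((O(0) - 11)²) = -1 - (-100)/((1 - 11)²) = -1 - (-100)/((-10)²) = -1 - (-100)/100 = -1 - 1*(-1) = -1 + 1 = 0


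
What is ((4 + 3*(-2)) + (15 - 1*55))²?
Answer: 1764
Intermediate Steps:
((4 + 3*(-2)) + (15 - 1*55))² = ((4 - 6) + (15 - 55))² = (-2 - 40)² = (-42)² = 1764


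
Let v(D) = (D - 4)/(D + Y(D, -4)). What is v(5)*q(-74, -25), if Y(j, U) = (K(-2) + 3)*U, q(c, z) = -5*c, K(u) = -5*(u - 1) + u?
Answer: -370/59 ≈ -6.2712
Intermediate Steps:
K(u) = 5 - 4*u (K(u) = -5*(-1 + u) + u = (5 - 5*u) + u = 5 - 4*u)
Y(j, U) = 16*U (Y(j, U) = ((5 - 4*(-2)) + 3)*U = ((5 + 8) + 3)*U = (13 + 3)*U = 16*U)
v(D) = (-4 + D)/(-64 + D) (v(D) = (D - 4)/(D + 16*(-4)) = (-4 + D)/(D - 64) = (-4 + D)/(-64 + D))
v(5)*q(-74, -25) = ((-4 + 5)/(-64 + 5))*(-5*(-74)) = (1/(-59))*370 = -1/59*1*370 = -1/59*370 = -370/59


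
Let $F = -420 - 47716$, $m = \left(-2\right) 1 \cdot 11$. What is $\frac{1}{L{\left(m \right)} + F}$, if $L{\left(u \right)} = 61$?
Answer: $- \frac{1}{48075} \approx -2.0801 \cdot 10^{-5}$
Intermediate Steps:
$m = -22$ ($m = \left(-2\right) 11 = -22$)
$F = -48136$ ($F = -420 - 47716 = -48136$)
$\frac{1}{L{\left(m \right)} + F} = \frac{1}{61 - 48136} = \frac{1}{-48075} = - \frac{1}{48075}$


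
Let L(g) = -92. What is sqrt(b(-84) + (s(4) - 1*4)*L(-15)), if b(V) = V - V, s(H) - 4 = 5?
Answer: 2*I*sqrt(115) ≈ 21.448*I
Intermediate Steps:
s(H) = 9 (s(H) = 4 + 5 = 9)
b(V) = 0
sqrt(b(-84) + (s(4) - 1*4)*L(-15)) = sqrt(0 + (9 - 1*4)*(-92)) = sqrt(0 + (9 - 4)*(-92)) = sqrt(0 + 5*(-92)) = sqrt(0 - 460) = sqrt(-460) = 2*I*sqrt(115)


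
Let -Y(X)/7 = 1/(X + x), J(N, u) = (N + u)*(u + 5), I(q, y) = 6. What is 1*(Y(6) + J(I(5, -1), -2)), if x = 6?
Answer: 137/12 ≈ 11.417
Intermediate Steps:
J(N, u) = (5 + u)*(N + u) (J(N, u) = (N + u)*(5 + u) = (5 + u)*(N + u))
Y(X) = -7/(6 + X) (Y(X) = -7/(X + 6) = -7/(6 + X))
1*(Y(6) + J(I(5, -1), -2)) = 1*(-7/(6 + 6) + ((-2)² + 5*6 + 5*(-2) + 6*(-2))) = 1*(-7/12 + (4 + 30 - 10 - 12)) = 1*(-7*1/12 + 12) = 1*(-7/12 + 12) = 1*(137/12) = 137/12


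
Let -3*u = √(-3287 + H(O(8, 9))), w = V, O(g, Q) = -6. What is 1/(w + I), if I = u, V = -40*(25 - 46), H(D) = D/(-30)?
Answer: 2100/1764913 + I*√9130/3529826 ≈ 0.0011899 + 2.707e-5*I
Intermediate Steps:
H(D) = -D/30 (H(D) = D*(-1/30) = -D/30)
V = 840 (V = -40*(-21) = 840)
w = 840
u = -I*√9130/5 (u = -√(-3287 - 1/30*(-6))/3 = -√(-3287 + ⅕)/3 = -I*√9130/5 ≈ -19.11*I)
I = -I*√9130/5 ≈ -19.11*I
1/(w + I) = 1/(840 - I*√9130/5)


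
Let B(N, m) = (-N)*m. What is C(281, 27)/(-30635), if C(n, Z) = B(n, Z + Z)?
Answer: 15174/30635 ≈ 0.49532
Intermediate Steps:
B(N, m) = -N*m
C(n, Z) = -2*Z*n (C(n, Z) = -n*(Z + Z) = -n*2*Z = -2*Z*n)
C(281, 27)/(-30635) = -2*27*281/(-30635) = -15174*(-1/30635) = 15174/30635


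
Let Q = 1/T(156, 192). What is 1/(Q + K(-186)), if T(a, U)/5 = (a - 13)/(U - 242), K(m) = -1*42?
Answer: -143/6016 ≈ -0.023770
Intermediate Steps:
K(m) = -42
T(a, U) = 5*(-13 + a)/(-242 + U) (T(a, U) = 5*((a - 13)/(U - 242)) = 5*((-13 + a)/(-242 + U)) = 5*(-13 + a)/(-242 + U))
Q = -10/143 (Q = 1/(5*(-13 + 156)/(-242 + 192)) = 1/(5*143/(-50)) = 1/(5*(-1/50)*143) = 1/(-143/10) = -10/143 ≈ -0.069930)
1/(Q + K(-186)) = 1/(-10/143 - 42) = 1/(-6016/143) = -143/6016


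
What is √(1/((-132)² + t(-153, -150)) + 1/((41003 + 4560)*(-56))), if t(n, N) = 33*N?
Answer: √25970532478/18042948 ≈ 0.0089317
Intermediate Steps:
√(1/((-132)² + t(-153, -150)) + 1/((41003 + 4560)*(-56))) = √(1/((-132)² + 33*(-150)) + 1/((41003 + 4560)*(-56))) = √(1/(17424 - 4950) - 1/56/45563) = √(1/12474 + (1/45563)*(-1/56)) = √(1/12474 - 1/2551528) = √(181361/2273411448) = √25970532478/18042948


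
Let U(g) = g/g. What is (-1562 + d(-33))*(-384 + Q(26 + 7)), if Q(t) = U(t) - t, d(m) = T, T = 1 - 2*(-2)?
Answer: 647712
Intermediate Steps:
U(g) = 1
T = 5 (T = 1 + 4 = 5)
d(m) = 5
Q(t) = 1 - t
(-1562 + d(-33))*(-384 + Q(26 + 7)) = (-1562 + 5)*(-384 + (1 - (26 + 7))) = -1557*(-384 + (1 - 1*33)) = -1557*(-384 + (1 - 33)) = -1557*(-384 - 32) = -1557*(-416) = 647712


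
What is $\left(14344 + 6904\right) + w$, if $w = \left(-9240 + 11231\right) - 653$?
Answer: $22586$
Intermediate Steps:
$w = 1338$ ($w = 1991 - 653 = 1338$)
$\left(14344 + 6904\right) + w = \left(14344 + 6904\right) + 1338 = 21248 + 1338 = 22586$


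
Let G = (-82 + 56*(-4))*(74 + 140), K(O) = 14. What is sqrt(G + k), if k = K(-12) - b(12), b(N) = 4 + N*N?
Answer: I*sqrt(65618) ≈ 256.16*I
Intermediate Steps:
b(N) = 4 + N**2
G = -65484 (G = (-82 - 224)*214 = -306*214 = -65484)
k = -134 (k = 14 - (4 + 12**2) = 14 - (4 + 144) = 14 - 1*148 = 14 - 148 = -134)
sqrt(G + k) = sqrt(-65484 - 134) = sqrt(-65618) = I*sqrt(65618)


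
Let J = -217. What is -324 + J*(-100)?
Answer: 21376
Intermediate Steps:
-324 + J*(-100) = -324 - 217*(-100) = -324 + 21700 = 21376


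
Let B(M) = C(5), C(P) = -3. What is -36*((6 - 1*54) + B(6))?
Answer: 1836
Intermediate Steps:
B(M) = -3
-36*((6 - 1*54) + B(6)) = -36*((6 - 1*54) - 3) = -36*((6 - 54) - 3) = -36*(-48 - 3) = -36*(-51) = 1836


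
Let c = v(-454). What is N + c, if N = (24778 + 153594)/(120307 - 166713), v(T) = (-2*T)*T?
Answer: -9565108282/23203 ≈ -4.1224e+5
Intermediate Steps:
v(T) = -2*T²
N = -89186/23203 (N = 178372/(-46406) = 178372*(-1/46406) = -89186/23203 ≈ -3.8437)
c = -412232 (c = -2*(-454)² = -2*206116 = -412232)
N + c = -89186/23203 - 412232 = -9565108282/23203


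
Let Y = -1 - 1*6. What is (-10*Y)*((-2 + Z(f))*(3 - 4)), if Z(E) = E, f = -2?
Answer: 280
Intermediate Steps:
Y = -7 (Y = -1 - 6 = -7)
(-10*Y)*((-2 + Z(f))*(3 - 4)) = (-10*(-7))*((-2 - 2)*(3 - 4)) = 70*(-4*(-1)) = 70*4 = 280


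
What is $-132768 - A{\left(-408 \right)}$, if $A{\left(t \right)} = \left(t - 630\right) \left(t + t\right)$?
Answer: $-979776$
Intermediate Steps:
$A{\left(t \right)} = 2 t \left(-630 + t\right)$ ($A{\left(t \right)} = \left(-630 + t\right) 2 t = 2 t \left(-630 + t\right)$)
$-132768 - A{\left(-408 \right)} = -132768 - 2 \left(-408\right) \left(-630 - 408\right) = -132768 - 2 \left(-408\right) \left(-1038\right) = -132768 - 847008 = -979776$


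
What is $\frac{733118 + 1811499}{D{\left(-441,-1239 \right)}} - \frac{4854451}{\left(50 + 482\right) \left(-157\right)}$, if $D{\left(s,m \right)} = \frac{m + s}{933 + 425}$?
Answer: $- \frac{736266668777}{357960} \approx -2.0568 \cdot 10^{6}$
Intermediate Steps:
$D{\left(s,m \right)} = \frac{m}{1358} + \frac{s}{1358}$ ($D{\left(s,m \right)} = \frac{m + s}{1358} = \left(m + s\right) \frac{1}{1358} = \frac{m}{1358} + \frac{s}{1358}$)
$\frac{733118 + 1811499}{D{\left(-441,-1239 \right)}} - \frac{4854451}{\left(50 + 482\right) \left(-157\right)} = \frac{733118 + 1811499}{\frac{1}{1358} \left(-1239\right) + \frac{1}{1358} \left(-441\right)} - \frac{4854451}{\left(50 + 482\right) \left(-157\right)} = \frac{2544617}{- \frac{177}{194} - \frac{63}{194}} - \frac{4854451}{532 \left(-157\right)} = \frac{2544617}{- \frac{120}{97}} - \frac{4854451}{-83524} = 2544617 \left(- \frac{97}{120}\right) - - \frac{693493}{11932} = - \frac{246827849}{120} + \frac{693493}{11932} = - \frac{736266668777}{357960}$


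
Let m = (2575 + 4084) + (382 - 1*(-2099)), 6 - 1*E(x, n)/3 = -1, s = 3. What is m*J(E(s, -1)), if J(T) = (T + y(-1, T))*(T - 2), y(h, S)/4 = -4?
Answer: 868300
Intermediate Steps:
y(h, S) = -16 (y(h, S) = 4*(-4) = -16)
E(x, n) = 21 (E(x, n) = 18 - 3*(-1) = 18 + 3 = 21)
J(T) = (-16 + T)*(-2 + T) (J(T) = (T - 16)*(T - 2) = (-16 + T)*(-2 + T))
m = 9140 (m = 6659 + (382 + 2099) = 6659 + 2481 = 9140)
m*J(E(s, -1)) = 9140*(32 + 21² - 18*21) = 9140*(32 + 441 - 378) = 9140*95 = 868300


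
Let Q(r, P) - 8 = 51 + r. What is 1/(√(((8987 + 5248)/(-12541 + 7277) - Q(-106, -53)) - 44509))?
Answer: -4*I*√77006464787/234062203 ≈ -0.0047423*I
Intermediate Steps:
Q(r, P) = 59 + r (Q(r, P) = 8 + (51 + r) = 59 + r)
1/(√(((8987 + 5248)/(-12541 + 7277) - Q(-106, -53)) - 44509)) = 1/(√(((8987 + 5248)/(-12541 + 7277) - (59 - 106)) - 44509)) = 1/(√((14235/(-5264) - 1*(-47)) - 44509)) = 1/(√((14235*(-1/5264) + 47) - 44509)) = 1/(√((-14235/5264 + 47) - 44509)) = 1/(√(233173/5264 - 44509)) = 1/(√(-234062203/5264)) = 1/(I*√77006464787/1316) = -4*I*√77006464787/234062203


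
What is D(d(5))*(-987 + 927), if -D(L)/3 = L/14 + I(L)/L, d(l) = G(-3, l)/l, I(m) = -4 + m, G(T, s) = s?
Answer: -3690/7 ≈ -527.14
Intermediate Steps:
d(l) = 1 (d(l) = l/l = 1)
D(L) = -3*L/14 - 3*(-4 + L)/L (D(L) = -3*(L/14 + (-4 + L)/L) = -3*L/14 - 3*(-4 + L)/L)
D(d(5))*(-987 + 927) = (-3 + 12/1 - 3/14*1)*(-987 + 927) = (-3 + 12*1 - 3/14)*(-60) = (-3 + 12 - 3/14)*(-60) = (123/14)*(-60) = -3690/7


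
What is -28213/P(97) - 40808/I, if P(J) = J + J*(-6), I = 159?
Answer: -15306013/77115 ≈ -198.48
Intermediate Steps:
P(J) = -5*J (P(J) = J - 6*J = -5*J)
-28213/P(97) - 40808/I = -28213/((-5*97)) - 40808/159 = -28213/(-485) - 40808*1/159 = -28213*(-1/485) - 40808/159 = 28213/485 - 40808/159 = -15306013/77115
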